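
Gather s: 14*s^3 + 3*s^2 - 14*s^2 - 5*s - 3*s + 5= 14*s^3 - 11*s^2 - 8*s + 5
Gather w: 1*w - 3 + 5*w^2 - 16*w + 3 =5*w^2 - 15*w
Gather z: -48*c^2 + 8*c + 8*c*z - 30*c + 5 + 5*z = -48*c^2 - 22*c + z*(8*c + 5) + 5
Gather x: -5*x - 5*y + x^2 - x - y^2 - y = x^2 - 6*x - y^2 - 6*y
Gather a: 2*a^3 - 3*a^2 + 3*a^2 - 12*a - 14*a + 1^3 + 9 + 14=2*a^3 - 26*a + 24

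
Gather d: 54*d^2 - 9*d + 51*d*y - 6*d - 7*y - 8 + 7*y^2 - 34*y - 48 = 54*d^2 + d*(51*y - 15) + 7*y^2 - 41*y - 56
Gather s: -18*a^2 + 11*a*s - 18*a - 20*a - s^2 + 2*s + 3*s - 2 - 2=-18*a^2 - 38*a - s^2 + s*(11*a + 5) - 4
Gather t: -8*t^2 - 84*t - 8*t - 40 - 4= -8*t^2 - 92*t - 44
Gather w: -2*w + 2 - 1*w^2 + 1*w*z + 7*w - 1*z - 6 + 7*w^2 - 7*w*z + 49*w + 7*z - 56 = 6*w^2 + w*(54 - 6*z) + 6*z - 60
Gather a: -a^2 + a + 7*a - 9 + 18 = -a^2 + 8*a + 9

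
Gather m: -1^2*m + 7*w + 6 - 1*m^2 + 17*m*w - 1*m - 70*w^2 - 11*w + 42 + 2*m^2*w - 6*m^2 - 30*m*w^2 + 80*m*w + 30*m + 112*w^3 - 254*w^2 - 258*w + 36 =m^2*(2*w - 7) + m*(-30*w^2 + 97*w + 28) + 112*w^3 - 324*w^2 - 262*w + 84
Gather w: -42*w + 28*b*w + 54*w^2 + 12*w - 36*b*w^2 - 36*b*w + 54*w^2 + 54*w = w^2*(108 - 36*b) + w*(24 - 8*b)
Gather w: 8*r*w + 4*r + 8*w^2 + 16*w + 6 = 4*r + 8*w^2 + w*(8*r + 16) + 6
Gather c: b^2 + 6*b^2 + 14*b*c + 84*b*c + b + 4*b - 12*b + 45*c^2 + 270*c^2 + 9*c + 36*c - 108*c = 7*b^2 - 7*b + 315*c^2 + c*(98*b - 63)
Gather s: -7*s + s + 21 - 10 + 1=12 - 6*s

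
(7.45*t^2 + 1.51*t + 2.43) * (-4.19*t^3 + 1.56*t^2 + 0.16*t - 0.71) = -31.2155*t^5 + 5.2951*t^4 - 6.6341*t^3 - 1.2571*t^2 - 0.6833*t - 1.7253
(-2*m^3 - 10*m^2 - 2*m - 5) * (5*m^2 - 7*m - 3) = -10*m^5 - 36*m^4 + 66*m^3 + 19*m^2 + 41*m + 15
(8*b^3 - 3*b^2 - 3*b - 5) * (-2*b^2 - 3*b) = -16*b^5 - 18*b^4 + 15*b^3 + 19*b^2 + 15*b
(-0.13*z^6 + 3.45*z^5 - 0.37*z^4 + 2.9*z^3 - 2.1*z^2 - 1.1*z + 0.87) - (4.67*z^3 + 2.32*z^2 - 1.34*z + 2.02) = -0.13*z^6 + 3.45*z^5 - 0.37*z^4 - 1.77*z^3 - 4.42*z^2 + 0.24*z - 1.15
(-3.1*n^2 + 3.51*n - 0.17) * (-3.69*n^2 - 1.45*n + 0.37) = 11.439*n^4 - 8.4569*n^3 - 5.6092*n^2 + 1.5452*n - 0.0629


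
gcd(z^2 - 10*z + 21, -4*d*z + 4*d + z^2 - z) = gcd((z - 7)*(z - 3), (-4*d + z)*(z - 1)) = 1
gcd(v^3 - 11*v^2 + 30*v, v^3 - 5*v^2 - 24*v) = v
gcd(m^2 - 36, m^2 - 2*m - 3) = 1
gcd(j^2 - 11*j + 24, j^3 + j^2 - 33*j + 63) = j - 3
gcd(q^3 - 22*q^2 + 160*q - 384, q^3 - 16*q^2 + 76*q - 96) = q^2 - 14*q + 48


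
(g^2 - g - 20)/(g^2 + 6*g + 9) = (g^2 - g - 20)/(g^2 + 6*g + 9)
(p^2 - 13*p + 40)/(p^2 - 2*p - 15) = (p - 8)/(p + 3)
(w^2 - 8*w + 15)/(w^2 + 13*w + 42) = (w^2 - 8*w + 15)/(w^2 + 13*w + 42)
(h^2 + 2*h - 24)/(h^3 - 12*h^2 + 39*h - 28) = (h + 6)/(h^2 - 8*h + 7)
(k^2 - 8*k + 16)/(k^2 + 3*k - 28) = (k - 4)/(k + 7)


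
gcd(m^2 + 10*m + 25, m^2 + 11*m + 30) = m + 5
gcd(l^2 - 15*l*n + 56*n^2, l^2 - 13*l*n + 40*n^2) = l - 8*n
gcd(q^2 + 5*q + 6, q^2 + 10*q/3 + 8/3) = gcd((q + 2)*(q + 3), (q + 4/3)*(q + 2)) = q + 2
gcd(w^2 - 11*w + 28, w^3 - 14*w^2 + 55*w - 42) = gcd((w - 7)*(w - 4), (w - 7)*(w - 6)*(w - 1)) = w - 7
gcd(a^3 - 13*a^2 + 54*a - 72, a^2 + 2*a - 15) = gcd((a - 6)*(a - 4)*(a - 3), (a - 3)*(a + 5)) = a - 3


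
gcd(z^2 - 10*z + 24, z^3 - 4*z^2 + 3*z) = 1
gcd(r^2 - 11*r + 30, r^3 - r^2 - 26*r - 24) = r - 6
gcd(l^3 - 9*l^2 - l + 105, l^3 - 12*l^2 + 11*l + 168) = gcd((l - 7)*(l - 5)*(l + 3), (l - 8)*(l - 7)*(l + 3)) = l^2 - 4*l - 21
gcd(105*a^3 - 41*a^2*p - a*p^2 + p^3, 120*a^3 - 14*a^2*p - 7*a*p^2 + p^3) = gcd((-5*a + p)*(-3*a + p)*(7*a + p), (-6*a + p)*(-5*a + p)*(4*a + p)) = -5*a + p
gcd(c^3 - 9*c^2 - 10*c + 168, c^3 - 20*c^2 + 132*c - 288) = c - 6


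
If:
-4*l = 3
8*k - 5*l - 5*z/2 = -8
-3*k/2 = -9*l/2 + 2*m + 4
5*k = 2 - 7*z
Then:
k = -309/274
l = -3/4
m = -6229/2192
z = 299/274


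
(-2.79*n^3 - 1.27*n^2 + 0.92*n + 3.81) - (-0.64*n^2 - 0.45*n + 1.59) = -2.79*n^3 - 0.63*n^2 + 1.37*n + 2.22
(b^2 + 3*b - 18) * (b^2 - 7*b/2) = b^4 - b^3/2 - 57*b^2/2 + 63*b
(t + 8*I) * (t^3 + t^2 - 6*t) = t^4 + t^3 + 8*I*t^3 - 6*t^2 + 8*I*t^2 - 48*I*t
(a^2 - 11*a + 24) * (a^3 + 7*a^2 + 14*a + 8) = a^5 - 4*a^4 - 39*a^3 + 22*a^2 + 248*a + 192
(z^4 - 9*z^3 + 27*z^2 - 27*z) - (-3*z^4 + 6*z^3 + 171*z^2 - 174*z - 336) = 4*z^4 - 15*z^3 - 144*z^2 + 147*z + 336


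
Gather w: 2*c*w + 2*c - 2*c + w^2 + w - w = 2*c*w + w^2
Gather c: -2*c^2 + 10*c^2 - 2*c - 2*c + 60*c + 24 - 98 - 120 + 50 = 8*c^2 + 56*c - 144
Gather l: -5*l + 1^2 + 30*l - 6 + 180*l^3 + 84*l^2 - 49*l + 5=180*l^3 + 84*l^2 - 24*l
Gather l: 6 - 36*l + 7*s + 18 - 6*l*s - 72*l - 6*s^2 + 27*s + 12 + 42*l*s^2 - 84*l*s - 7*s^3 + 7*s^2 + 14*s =l*(42*s^2 - 90*s - 108) - 7*s^3 + s^2 + 48*s + 36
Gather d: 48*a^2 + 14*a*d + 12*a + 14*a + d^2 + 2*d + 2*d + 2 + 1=48*a^2 + 26*a + d^2 + d*(14*a + 4) + 3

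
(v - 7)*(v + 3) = v^2 - 4*v - 21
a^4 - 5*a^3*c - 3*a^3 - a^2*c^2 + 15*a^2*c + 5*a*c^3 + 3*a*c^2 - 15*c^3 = (a - 3)*(a - 5*c)*(a - c)*(a + c)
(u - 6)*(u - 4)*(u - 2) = u^3 - 12*u^2 + 44*u - 48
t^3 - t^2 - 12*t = t*(t - 4)*(t + 3)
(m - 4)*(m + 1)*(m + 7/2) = m^3 + m^2/2 - 29*m/2 - 14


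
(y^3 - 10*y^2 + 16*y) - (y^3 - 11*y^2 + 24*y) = y^2 - 8*y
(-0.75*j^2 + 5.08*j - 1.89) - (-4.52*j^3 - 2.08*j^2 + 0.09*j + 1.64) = 4.52*j^3 + 1.33*j^2 + 4.99*j - 3.53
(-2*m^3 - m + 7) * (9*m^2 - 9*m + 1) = -18*m^5 + 18*m^4 - 11*m^3 + 72*m^2 - 64*m + 7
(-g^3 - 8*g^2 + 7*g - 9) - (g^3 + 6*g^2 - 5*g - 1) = -2*g^3 - 14*g^2 + 12*g - 8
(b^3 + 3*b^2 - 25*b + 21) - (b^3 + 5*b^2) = -2*b^2 - 25*b + 21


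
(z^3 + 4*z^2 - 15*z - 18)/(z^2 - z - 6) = (z^2 + 7*z + 6)/(z + 2)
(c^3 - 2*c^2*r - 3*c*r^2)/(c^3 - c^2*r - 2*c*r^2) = (-c + 3*r)/(-c + 2*r)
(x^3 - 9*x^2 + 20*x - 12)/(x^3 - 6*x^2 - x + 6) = (x - 2)/(x + 1)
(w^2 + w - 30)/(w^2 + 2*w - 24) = (w - 5)/(w - 4)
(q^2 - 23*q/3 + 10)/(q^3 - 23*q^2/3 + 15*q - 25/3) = (q - 6)/(q^2 - 6*q + 5)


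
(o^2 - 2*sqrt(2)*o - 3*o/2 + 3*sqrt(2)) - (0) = o^2 - 2*sqrt(2)*o - 3*o/2 + 3*sqrt(2)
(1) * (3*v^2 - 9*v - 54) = 3*v^2 - 9*v - 54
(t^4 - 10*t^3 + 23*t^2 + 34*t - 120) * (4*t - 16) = 4*t^5 - 56*t^4 + 252*t^3 - 232*t^2 - 1024*t + 1920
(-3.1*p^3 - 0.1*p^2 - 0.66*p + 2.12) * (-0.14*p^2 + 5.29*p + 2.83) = 0.434*p^5 - 16.385*p^4 - 9.2096*p^3 - 4.0712*p^2 + 9.347*p + 5.9996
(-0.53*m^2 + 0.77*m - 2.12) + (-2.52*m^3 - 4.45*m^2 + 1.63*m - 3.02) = -2.52*m^3 - 4.98*m^2 + 2.4*m - 5.14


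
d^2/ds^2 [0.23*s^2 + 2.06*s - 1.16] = 0.460000000000000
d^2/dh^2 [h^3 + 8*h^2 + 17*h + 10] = 6*h + 16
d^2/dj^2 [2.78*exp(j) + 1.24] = 2.78*exp(j)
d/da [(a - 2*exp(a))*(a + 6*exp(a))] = 4*a*exp(a) + 2*a - 24*exp(2*a) + 4*exp(a)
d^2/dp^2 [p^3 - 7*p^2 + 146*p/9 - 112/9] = 6*p - 14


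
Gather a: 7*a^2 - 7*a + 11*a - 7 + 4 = 7*a^2 + 4*a - 3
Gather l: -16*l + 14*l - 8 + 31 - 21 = 2 - 2*l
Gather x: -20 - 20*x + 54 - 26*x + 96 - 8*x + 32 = 162 - 54*x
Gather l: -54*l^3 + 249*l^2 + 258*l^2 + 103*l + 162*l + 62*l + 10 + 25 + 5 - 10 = -54*l^3 + 507*l^2 + 327*l + 30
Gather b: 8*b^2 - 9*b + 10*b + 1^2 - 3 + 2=8*b^2 + b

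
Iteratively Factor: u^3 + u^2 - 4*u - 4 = (u - 2)*(u^2 + 3*u + 2) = (u - 2)*(u + 1)*(u + 2)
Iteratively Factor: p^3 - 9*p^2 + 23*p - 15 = (p - 3)*(p^2 - 6*p + 5) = (p - 3)*(p - 1)*(p - 5)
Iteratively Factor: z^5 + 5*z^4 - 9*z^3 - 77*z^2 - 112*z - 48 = (z + 1)*(z^4 + 4*z^3 - 13*z^2 - 64*z - 48) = (z + 1)*(z + 4)*(z^3 - 13*z - 12) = (z + 1)^2*(z + 4)*(z^2 - z - 12) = (z - 4)*(z + 1)^2*(z + 4)*(z + 3)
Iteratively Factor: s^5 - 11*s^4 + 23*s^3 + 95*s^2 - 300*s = (s - 5)*(s^4 - 6*s^3 - 7*s^2 + 60*s) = (s - 5)^2*(s^3 - s^2 - 12*s) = (s - 5)^2*(s + 3)*(s^2 - 4*s) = s*(s - 5)^2*(s + 3)*(s - 4)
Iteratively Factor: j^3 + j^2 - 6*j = (j + 3)*(j^2 - 2*j) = j*(j + 3)*(j - 2)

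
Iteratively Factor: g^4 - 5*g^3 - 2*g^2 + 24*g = (g - 3)*(g^3 - 2*g^2 - 8*g) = (g - 3)*(g + 2)*(g^2 - 4*g) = (g - 4)*(g - 3)*(g + 2)*(g)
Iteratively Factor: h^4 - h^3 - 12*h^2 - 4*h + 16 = (h + 2)*(h^3 - 3*h^2 - 6*h + 8) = (h - 1)*(h + 2)*(h^2 - 2*h - 8) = (h - 4)*(h - 1)*(h + 2)*(h + 2)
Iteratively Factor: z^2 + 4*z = (z)*(z + 4)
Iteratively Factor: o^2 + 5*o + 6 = (o + 3)*(o + 2)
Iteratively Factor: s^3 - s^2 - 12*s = (s - 4)*(s^2 + 3*s) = (s - 4)*(s + 3)*(s)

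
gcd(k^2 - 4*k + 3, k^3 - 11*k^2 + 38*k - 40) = 1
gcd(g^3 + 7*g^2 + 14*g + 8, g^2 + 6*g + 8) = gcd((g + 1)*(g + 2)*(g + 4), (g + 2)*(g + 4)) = g^2 + 6*g + 8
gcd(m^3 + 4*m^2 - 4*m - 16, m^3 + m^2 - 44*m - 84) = m + 2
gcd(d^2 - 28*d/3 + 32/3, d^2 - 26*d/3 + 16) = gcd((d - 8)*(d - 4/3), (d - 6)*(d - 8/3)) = 1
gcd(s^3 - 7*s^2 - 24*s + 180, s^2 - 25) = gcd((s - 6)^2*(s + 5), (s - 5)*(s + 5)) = s + 5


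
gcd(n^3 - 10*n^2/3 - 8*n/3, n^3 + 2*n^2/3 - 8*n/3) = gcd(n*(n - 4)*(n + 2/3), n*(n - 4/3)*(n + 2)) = n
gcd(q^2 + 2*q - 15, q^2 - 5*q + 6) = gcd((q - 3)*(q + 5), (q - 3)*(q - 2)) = q - 3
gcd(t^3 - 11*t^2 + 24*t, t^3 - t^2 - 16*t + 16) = 1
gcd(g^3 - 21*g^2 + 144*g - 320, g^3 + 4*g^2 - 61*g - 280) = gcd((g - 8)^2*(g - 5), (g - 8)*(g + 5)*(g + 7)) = g - 8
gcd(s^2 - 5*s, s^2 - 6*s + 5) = s - 5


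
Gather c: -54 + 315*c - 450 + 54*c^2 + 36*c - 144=54*c^2 + 351*c - 648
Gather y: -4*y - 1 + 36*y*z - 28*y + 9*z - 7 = y*(36*z - 32) + 9*z - 8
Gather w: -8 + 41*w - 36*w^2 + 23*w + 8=-36*w^2 + 64*w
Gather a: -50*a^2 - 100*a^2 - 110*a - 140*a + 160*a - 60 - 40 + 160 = -150*a^2 - 90*a + 60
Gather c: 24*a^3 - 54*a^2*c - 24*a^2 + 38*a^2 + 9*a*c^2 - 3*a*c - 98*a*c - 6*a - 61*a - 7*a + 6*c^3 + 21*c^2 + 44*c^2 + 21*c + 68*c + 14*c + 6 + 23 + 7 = 24*a^3 + 14*a^2 - 74*a + 6*c^3 + c^2*(9*a + 65) + c*(-54*a^2 - 101*a + 103) + 36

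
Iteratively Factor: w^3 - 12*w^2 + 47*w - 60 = (w - 3)*(w^2 - 9*w + 20) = (w - 5)*(w - 3)*(w - 4)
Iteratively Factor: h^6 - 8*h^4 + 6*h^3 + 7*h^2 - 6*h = (h)*(h^5 - 8*h^3 + 6*h^2 + 7*h - 6) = h*(h + 1)*(h^4 - h^3 - 7*h^2 + 13*h - 6) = h*(h - 1)*(h + 1)*(h^3 - 7*h + 6) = h*(h - 1)*(h + 1)*(h + 3)*(h^2 - 3*h + 2) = h*(h - 1)^2*(h + 1)*(h + 3)*(h - 2)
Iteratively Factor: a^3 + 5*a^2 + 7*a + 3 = (a + 1)*(a^2 + 4*a + 3) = (a + 1)^2*(a + 3)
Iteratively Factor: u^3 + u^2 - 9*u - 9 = (u + 1)*(u^2 - 9) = (u - 3)*(u + 1)*(u + 3)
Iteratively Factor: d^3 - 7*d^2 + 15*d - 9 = (d - 1)*(d^2 - 6*d + 9) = (d - 3)*(d - 1)*(d - 3)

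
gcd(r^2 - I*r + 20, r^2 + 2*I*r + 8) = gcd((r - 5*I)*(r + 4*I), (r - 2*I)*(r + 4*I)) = r + 4*I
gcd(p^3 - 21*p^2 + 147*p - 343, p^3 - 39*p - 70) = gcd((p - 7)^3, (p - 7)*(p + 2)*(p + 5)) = p - 7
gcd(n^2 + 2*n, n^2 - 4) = n + 2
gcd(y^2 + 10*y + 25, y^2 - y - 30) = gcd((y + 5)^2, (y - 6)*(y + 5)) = y + 5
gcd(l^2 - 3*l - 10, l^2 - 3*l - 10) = l^2 - 3*l - 10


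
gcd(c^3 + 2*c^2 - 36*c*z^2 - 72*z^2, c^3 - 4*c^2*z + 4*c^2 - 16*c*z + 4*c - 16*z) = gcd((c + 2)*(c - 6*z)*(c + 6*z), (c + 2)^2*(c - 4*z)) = c + 2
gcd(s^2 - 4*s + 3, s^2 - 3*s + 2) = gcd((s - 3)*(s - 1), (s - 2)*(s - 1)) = s - 1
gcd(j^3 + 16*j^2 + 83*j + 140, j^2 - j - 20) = j + 4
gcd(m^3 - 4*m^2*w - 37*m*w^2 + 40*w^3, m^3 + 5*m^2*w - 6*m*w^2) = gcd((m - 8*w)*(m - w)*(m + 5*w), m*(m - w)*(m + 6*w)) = -m + w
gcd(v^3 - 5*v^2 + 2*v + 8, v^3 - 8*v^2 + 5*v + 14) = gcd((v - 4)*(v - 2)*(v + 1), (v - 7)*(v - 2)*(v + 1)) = v^2 - v - 2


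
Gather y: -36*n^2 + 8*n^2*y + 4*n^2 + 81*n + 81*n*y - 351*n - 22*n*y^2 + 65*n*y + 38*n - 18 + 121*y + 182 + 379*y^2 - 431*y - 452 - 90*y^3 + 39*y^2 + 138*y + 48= -32*n^2 - 232*n - 90*y^3 + y^2*(418 - 22*n) + y*(8*n^2 + 146*n - 172) - 240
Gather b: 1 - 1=0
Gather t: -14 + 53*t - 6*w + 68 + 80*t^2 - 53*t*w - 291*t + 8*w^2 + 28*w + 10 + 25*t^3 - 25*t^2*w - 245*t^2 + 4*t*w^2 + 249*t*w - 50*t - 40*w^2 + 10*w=25*t^3 + t^2*(-25*w - 165) + t*(4*w^2 + 196*w - 288) - 32*w^2 + 32*w + 64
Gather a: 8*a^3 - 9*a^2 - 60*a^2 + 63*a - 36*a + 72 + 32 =8*a^3 - 69*a^2 + 27*a + 104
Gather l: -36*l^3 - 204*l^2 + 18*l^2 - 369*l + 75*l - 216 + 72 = -36*l^3 - 186*l^2 - 294*l - 144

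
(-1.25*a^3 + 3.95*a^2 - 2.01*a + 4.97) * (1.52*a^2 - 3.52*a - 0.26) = -1.9*a^5 + 10.404*a^4 - 16.6342*a^3 + 13.6026*a^2 - 16.9718*a - 1.2922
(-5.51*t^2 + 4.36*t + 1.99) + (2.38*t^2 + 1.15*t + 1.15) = -3.13*t^2 + 5.51*t + 3.14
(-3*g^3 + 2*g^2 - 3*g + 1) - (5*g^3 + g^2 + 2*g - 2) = -8*g^3 + g^2 - 5*g + 3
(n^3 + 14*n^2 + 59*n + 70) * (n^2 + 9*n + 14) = n^5 + 23*n^4 + 199*n^3 + 797*n^2 + 1456*n + 980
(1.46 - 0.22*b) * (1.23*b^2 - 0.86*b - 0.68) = -0.2706*b^3 + 1.985*b^2 - 1.106*b - 0.9928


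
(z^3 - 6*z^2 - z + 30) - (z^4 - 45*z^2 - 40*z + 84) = -z^4 + z^3 + 39*z^2 + 39*z - 54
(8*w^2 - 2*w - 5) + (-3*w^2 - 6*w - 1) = 5*w^2 - 8*w - 6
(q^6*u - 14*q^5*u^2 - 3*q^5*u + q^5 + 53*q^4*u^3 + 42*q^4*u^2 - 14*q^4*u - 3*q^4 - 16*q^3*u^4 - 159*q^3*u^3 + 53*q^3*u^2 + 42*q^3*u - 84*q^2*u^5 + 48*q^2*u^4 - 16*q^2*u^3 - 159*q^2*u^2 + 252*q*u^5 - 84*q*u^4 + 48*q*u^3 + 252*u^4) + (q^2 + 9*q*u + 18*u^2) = q^6*u - 14*q^5*u^2 - 3*q^5*u + q^5 + 53*q^4*u^3 + 42*q^4*u^2 - 14*q^4*u - 3*q^4 - 16*q^3*u^4 - 159*q^3*u^3 + 53*q^3*u^2 + 42*q^3*u - 84*q^2*u^5 + 48*q^2*u^4 - 16*q^2*u^3 - 159*q^2*u^2 + q^2 + 252*q*u^5 - 84*q*u^4 + 48*q*u^3 + 9*q*u + 252*u^4 + 18*u^2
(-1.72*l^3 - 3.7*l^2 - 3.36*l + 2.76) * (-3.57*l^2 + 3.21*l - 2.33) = 6.1404*l^5 + 7.6878*l^4 + 4.1258*l^3 - 12.0178*l^2 + 16.6884*l - 6.4308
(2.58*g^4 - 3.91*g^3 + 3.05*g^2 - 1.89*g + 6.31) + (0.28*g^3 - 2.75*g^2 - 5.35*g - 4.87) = 2.58*g^4 - 3.63*g^3 + 0.3*g^2 - 7.24*g + 1.44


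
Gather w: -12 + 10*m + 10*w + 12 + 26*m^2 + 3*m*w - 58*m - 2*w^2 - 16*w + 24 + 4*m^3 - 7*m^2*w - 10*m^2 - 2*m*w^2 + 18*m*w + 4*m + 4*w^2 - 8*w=4*m^3 + 16*m^2 - 44*m + w^2*(2 - 2*m) + w*(-7*m^2 + 21*m - 14) + 24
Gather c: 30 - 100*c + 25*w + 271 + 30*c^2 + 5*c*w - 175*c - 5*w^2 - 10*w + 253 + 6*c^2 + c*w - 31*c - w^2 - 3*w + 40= 36*c^2 + c*(6*w - 306) - 6*w^2 + 12*w + 594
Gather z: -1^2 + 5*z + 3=5*z + 2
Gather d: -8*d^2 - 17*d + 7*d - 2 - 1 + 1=-8*d^2 - 10*d - 2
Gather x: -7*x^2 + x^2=-6*x^2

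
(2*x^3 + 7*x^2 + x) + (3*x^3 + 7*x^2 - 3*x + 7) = 5*x^3 + 14*x^2 - 2*x + 7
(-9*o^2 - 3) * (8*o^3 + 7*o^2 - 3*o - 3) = -72*o^5 - 63*o^4 + 3*o^3 + 6*o^2 + 9*o + 9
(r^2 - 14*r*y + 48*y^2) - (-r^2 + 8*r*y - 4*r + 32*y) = 2*r^2 - 22*r*y + 4*r + 48*y^2 - 32*y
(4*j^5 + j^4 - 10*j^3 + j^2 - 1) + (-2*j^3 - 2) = 4*j^5 + j^4 - 12*j^3 + j^2 - 3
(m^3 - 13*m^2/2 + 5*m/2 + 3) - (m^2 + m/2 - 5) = m^3 - 15*m^2/2 + 2*m + 8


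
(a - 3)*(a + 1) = a^2 - 2*a - 3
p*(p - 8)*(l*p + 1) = l*p^3 - 8*l*p^2 + p^2 - 8*p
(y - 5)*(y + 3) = y^2 - 2*y - 15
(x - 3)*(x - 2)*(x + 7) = x^3 + 2*x^2 - 29*x + 42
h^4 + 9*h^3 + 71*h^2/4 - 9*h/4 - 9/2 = (h - 1/2)*(h + 1/2)*(h + 3)*(h + 6)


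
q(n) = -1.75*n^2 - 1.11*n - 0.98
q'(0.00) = -1.11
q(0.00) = -0.98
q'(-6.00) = 19.89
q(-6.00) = -57.32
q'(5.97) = -22.00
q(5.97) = -69.98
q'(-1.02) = 2.46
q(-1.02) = -1.67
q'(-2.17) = 6.48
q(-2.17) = -6.81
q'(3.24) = -12.45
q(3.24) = -22.95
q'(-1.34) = 3.58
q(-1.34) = -2.63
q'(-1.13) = 2.84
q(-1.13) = -1.96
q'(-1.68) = 4.77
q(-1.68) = -4.05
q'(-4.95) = 16.22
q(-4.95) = -38.36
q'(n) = -3.5*n - 1.11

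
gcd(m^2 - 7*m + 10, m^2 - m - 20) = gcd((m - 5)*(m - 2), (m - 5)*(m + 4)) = m - 5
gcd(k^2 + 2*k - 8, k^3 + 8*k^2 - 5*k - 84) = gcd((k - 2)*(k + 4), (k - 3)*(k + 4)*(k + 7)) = k + 4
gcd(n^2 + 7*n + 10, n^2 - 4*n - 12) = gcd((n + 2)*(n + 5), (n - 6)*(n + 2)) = n + 2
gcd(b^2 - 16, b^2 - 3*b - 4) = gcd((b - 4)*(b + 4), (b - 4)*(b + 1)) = b - 4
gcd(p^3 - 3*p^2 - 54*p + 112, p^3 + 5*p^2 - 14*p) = p^2 + 5*p - 14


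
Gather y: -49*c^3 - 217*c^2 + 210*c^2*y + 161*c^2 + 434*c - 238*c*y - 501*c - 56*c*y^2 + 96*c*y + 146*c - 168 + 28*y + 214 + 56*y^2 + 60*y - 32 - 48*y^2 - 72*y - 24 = -49*c^3 - 56*c^2 + 79*c + y^2*(8 - 56*c) + y*(210*c^2 - 142*c + 16) - 10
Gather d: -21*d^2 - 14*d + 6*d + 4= -21*d^2 - 8*d + 4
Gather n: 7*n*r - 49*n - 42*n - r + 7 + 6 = n*(7*r - 91) - r + 13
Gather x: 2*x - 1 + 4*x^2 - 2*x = 4*x^2 - 1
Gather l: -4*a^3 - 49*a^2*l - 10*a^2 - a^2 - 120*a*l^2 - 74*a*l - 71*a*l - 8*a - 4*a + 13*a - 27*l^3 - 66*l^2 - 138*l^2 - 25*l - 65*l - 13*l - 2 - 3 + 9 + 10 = -4*a^3 - 11*a^2 + a - 27*l^3 + l^2*(-120*a - 204) + l*(-49*a^2 - 145*a - 103) + 14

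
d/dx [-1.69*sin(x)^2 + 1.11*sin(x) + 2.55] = (1.11 - 3.38*sin(x))*cos(x)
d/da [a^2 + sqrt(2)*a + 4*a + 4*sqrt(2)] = 2*a + sqrt(2) + 4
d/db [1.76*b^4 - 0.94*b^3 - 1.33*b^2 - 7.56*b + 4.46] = 7.04*b^3 - 2.82*b^2 - 2.66*b - 7.56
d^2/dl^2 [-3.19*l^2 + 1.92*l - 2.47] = -6.38000000000000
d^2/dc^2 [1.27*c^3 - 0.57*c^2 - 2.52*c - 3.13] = 7.62*c - 1.14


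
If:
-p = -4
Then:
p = 4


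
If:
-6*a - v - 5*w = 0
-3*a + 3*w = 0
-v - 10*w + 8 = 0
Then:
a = -8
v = 88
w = -8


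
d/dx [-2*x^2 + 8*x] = 8 - 4*x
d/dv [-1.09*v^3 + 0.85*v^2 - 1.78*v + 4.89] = -3.27*v^2 + 1.7*v - 1.78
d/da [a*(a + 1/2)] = 2*a + 1/2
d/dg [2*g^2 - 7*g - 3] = 4*g - 7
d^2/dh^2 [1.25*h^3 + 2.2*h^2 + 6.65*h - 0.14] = 7.5*h + 4.4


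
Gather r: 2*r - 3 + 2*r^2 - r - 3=2*r^2 + r - 6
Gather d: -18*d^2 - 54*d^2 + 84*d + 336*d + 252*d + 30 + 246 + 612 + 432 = -72*d^2 + 672*d + 1320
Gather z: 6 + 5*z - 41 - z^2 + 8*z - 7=-z^2 + 13*z - 42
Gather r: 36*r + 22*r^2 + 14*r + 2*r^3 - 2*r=2*r^3 + 22*r^2 + 48*r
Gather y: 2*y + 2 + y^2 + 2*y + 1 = y^2 + 4*y + 3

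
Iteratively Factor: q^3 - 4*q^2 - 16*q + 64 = (q - 4)*(q^2 - 16) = (q - 4)*(q + 4)*(q - 4)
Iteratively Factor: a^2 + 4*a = (a + 4)*(a)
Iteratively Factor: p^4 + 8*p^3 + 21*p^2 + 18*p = (p + 3)*(p^3 + 5*p^2 + 6*p) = p*(p + 3)*(p^2 + 5*p + 6) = p*(p + 3)^2*(p + 2)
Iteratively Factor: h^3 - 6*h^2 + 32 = (h - 4)*(h^2 - 2*h - 8) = (h - 4)^2*(h + 2)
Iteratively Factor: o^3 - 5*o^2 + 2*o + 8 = (o - 2)*(o^2 - 3*o - 4) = (o - 2)*(o + 1)*(o - 4)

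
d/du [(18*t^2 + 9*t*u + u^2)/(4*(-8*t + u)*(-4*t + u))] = 7*t*(72*t^2 + 4*t*u - 3*u^2)/(4*(1024*t^4 - 768*t^3*u + 208*t^2*u^2 - 24*t*u^3 + u^4))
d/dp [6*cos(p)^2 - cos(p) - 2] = (1 - 12*cos(p))*sin(p)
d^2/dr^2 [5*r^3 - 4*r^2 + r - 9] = 30*r - 8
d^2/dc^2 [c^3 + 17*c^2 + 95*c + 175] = 6*c + 34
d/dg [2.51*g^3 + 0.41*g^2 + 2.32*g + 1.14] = 7.53*g^2 + 0.82*g + 2.32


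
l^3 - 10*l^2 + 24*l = l*(l - 6)*(l - 4)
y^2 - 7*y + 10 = (y - 5)*(y - 2)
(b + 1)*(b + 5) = b^2 + 6*b + 5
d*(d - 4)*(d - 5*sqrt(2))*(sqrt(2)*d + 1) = sqrt(2)*d^4 - 9*d^3 - 4*sqrt(2)*d^3 - 5*sqrt(2)*d^2 + 36*d^2 + 20*sqrt(2)*d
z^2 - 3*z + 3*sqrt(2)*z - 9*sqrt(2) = (z - 3)*(z + 3*sqrt(2))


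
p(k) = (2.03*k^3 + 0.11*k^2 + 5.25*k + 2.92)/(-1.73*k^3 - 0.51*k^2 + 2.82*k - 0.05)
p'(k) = (5.19*k^2 + 1.02*k - 2.82)*(2.03*k^3 + 0.11*k^2 + 5.25*k + 2.92)/(-1.73*k^3 - 0.51*k^2 + 2.82*k - 0.05)^2 + (6.09*k^2 + 0.22*k + 5.25)/(-1.73*k^3 - 0.51*k^2 + 2.82*k - 0.05)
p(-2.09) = -3.42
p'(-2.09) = -3.84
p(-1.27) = 8.49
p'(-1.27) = -55.94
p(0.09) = 17.11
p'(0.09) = -204.84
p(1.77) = -3.81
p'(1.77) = 5.34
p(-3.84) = -1.64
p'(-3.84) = -0.26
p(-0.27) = -1.81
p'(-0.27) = -12.94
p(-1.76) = -6.01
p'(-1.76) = -15.89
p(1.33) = -11.70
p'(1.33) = 58.15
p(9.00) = -1.20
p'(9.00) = 0.01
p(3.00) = -1.74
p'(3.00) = 0.48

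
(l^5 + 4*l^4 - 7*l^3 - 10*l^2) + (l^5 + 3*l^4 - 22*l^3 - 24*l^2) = 2*l^5 + 7*l^4 - 29*l^3 - 34*l^2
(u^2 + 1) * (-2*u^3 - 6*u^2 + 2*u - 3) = -2*u^5 - 6*u^4 - 9*u^2 + 2*u - 3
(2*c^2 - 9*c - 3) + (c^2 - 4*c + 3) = 3*c^2 - 13*c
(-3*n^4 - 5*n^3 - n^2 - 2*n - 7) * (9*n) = -27*n^5 - 45*n^4 - 9*n^3 - 18*n^2 - 63*n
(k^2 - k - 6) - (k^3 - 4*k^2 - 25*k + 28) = -k^3 + 5*k^2 + 24*k - 34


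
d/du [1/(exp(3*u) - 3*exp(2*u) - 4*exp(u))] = (-3*exp(2*u) + 6*exp(u) + 4)*exp(-u)/(-exp(2*u) + 3*exp(u) + 4)^2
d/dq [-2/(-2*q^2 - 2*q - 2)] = (-2*q - 1)/(q^2 + q + 1)^2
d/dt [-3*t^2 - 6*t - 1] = -6*t - 6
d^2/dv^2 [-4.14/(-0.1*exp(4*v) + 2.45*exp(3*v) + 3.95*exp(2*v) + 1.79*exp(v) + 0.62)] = ((-6.624*exp(3*v) + 91.287*exp(2*v) + 65.412*exp(v) + 7.4106)*(-0.1*exp(4*v) + 2.45*exp(3*v) + 3.95*exp(2*v) + 1.79*exp(v) + 0.62) - 4.14*(-0.8*exp(3*v) + 14.7*exp(2*v) + 15.8*exp(v) + 3.58)*(-0.4*exp(3*v) + 7.35*exp(2*v) + 7.9*exp(v) + 1.79)*exp(v))*exp(v)/(-0.1*exp(4*v) + 2.45*exp(3*v) + 3.95*exp(2*v) + 1.79*exp(v) + 0.62)^3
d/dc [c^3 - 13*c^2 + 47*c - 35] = 3*c^2 - 26*c + 47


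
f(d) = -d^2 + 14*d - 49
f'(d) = 14 - 2*d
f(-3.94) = -119.68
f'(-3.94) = 21.88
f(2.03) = -24.70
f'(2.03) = 9.94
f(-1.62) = -74.30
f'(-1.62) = 17.24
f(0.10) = -47.61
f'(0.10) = 13.80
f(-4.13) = -123.88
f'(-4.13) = 22.26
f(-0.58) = -57.46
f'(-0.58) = 15.16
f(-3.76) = -115.78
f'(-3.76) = 21.52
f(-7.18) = -201.07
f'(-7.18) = 28.36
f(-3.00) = -100.00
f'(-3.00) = 20.00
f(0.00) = -49.00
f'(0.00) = 14.00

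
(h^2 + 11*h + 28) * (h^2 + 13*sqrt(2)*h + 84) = h^4 + 11*h^3 + 13*sqrt(2)*h^3 + 112*h^2 + 143*sqrt(2)*h^2 + 364*sqrt(2)*h + 924*h + 2352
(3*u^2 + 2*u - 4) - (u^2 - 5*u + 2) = 2*u^2 + 7*u - 6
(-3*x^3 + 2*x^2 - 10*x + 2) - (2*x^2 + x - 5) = -3*x^3 - 11*x + 7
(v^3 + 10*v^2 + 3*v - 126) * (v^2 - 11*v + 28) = v^5 - v^4 - 79*v^3 + 121*v^2 + 1470*v - 3528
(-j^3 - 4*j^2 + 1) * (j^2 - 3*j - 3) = -j^5 - j^4 + 15*j^3 + 13*j^2 - 3*j - 3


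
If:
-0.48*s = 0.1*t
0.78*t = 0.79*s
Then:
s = 0.00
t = 0.00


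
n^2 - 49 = (n - 7)*(n + 7)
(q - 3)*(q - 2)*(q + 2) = q^3 - 3*q^2 - 4*q + 12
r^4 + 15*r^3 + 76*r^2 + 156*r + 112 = (r + 2)^2*(r + 4)*(r + 7)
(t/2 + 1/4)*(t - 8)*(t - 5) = t^3/2 - 25*t^2/4 + 67*t/4 + 10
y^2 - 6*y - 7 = (y - 7)*(y + 1)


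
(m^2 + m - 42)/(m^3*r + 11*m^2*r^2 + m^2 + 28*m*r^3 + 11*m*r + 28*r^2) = (m^2 + m - 42)/(m^3*r + 11*m^2*r^2 + m^2 + 28*m*r^3 + 11*m*r + 28*r^2)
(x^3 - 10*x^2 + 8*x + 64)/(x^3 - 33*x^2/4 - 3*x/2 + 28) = 4*(x^2 - 2*x - 8)/(4*x^2 - x - 14)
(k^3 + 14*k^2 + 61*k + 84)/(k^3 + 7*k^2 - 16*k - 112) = (k + 3)/(k - 4)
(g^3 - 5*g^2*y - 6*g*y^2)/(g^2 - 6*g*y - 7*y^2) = g*(-g + 6*y)/(-g + 7*y)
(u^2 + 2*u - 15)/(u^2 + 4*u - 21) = (u + 5)/(u + 7)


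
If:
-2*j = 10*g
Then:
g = -j/5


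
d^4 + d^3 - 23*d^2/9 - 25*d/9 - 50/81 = (d - 5/3)*(d + 1/3)*(d + 2/3)*(d + 5/3)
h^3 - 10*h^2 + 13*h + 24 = (h - 8)*(h - 3)*(h + 1)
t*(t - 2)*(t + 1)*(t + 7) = t^4 + 6*t^3 - 9*t^2 - 14*t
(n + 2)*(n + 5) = n^2 + 7*n + 10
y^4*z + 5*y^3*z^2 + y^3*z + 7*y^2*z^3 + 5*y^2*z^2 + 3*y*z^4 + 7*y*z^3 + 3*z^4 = (y + z)^2*(y + 3*z)*(y*z + z)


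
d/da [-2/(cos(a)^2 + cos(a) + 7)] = -2*(2*cos(a) + 1)*sin(a)/(cos(a)^2 + cos(a) + 7)^2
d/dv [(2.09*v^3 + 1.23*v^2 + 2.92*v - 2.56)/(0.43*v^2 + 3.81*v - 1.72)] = (0.8987*v^4 + 15.9258*v^3 - 7.3537*v^2 - 2.0296*v + 4.7312)/(0.1849*v^4 + 3.2766*v^3 + 13.0369*v^2 - 13.1064*v + 2.9584)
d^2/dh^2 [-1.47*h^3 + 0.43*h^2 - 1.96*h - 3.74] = 0.86 - 8.82*h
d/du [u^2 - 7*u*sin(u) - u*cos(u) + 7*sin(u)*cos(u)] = u*sin(u) - 7*u*cos(u) + 2*u - 7*sin(u) - cos(u) + 7*cos(2*u)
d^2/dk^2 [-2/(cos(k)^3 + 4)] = 6*((3*sin(k)^2 - 1)*(cos(k)^3 + 4) - 6*sin(k)^2*cos(k)^3)*cos(k)/(cos(k)^3 + 4)^3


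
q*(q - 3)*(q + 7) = q^3 + 4*q^2 - 21*q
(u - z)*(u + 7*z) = u^2 + 6*u*z - 7*z^2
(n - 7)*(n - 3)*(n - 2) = n^3 - 12*n^2 + 41*n - 42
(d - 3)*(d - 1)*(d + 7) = d^3 + 3*d^2 - 25*d + 21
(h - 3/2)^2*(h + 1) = h^3 - 2*h^2 - 3*h/4 + 9/4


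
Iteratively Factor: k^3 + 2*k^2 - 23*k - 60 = (k - 5)*(k^2 + 7*k + 12) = (k - 5)*(k + 3)*(k + 4)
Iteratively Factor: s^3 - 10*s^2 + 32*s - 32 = (s - 2)*(s^2 - 8*s + 16) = (s - 4)*(s - 2)*(s - 4)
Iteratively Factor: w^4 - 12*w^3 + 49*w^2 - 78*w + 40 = (w - 4)*(w^3 - 8*w^2 + 17*w - 10) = (w - 4)*(w - 1)*(w^2 - 7*w + 10) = (w - 5)*(w - 4)*(w - 1)*(w - 2)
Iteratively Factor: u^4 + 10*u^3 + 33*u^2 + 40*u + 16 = (u + 4)*(u^3 + 6*u^2 + 9*u + 4) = (u + 1)*(u + 4)*(u^2 + 5*u + 4) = (u + 1)^2*(u + 4)*(u + 4)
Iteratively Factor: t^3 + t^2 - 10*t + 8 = (t - 1)*(t^2 + 2*t - 8) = (t - 1)*(t + 4)*(t - 2)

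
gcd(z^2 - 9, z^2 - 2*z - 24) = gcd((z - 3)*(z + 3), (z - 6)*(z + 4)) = 1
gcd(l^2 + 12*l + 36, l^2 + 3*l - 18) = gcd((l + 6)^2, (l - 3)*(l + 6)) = l + 6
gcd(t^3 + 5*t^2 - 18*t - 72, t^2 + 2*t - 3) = t + 3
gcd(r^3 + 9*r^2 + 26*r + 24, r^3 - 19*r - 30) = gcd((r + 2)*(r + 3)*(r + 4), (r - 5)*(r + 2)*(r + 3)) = r^2 + 5*r + 6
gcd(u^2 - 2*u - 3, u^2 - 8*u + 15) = u - 3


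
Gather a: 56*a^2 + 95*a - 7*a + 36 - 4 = 56*a^2 + 88*a + 32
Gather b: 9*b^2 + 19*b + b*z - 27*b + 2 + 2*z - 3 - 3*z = 9*b^2 + b*(z - 8) - z - 1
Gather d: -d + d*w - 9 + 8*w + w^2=d*(w - 1) + w^2 + 8*w - 9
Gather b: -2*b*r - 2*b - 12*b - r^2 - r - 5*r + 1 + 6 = b*(-2*r - 14) - r^2 - 6*r + 7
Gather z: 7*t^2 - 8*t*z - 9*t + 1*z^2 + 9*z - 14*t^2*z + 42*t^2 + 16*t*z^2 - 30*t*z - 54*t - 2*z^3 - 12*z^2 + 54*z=49*t^2 - 63*t - 2*z^3 + z^2*(16*t - 11) + z*(-14*t^2 - 38*t + 63)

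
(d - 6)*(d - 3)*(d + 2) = d^3 - 7*d^2 + 36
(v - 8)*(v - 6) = v^2 - 14*v + 48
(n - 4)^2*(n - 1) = n^3 - 9*n^2 + 24*n - 16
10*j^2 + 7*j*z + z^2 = (2*j + z)*(5*j + z)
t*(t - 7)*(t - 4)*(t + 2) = t^4 - 9*t^3 + 6*t^2 + 56*t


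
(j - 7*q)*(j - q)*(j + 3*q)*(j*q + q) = j^4*q - 5*j^3*q^2 + j^3*q - 17*j^2*q^3 - 5*j^2*q^2 + 21*j*q^4 - 17*j*q^3 + 21*q^4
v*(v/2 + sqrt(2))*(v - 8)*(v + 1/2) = v^4/2 - 15*v^3/4 + sqrt(2)*v^3 - 15*sqrt(2)*v^2/2 - 2*v^2 - 4*sqrt(2)*v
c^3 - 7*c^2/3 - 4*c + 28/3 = (c - 7/3)*(c - 2)*(c + 2)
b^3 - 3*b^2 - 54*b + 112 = (b - 8)*(b - 2)*(b + 7)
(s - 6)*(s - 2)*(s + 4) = s^3 - 4*s^2 - 20*s + 48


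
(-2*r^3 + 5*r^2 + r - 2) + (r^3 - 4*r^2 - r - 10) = -r^3 + r^2 - 12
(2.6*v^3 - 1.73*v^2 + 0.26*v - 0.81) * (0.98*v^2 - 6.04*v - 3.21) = 2.548*v^5 - 17.3994*v^4 + 2.358*v^3 + 3.1891*v^2 + 4.0578*v + 2.6001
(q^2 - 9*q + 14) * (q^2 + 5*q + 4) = q^4 - 4*q^3 - 27*q^2 + 34*q + 56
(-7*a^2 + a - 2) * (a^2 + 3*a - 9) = -7*a^4 - 20*a^3 + 64*a^2 - 15*a + 18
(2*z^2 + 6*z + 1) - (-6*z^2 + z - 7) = 8*z^2 + 5*z + 8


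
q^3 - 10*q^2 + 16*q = q*(q - 8)*(q - 2)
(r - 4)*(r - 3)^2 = r^3 - 10*r^2 + 33*r - 36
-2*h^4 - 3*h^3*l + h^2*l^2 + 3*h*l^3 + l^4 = (-h + l)*(h + l)^2*(2*h + l)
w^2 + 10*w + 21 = (w + 3)*(w + 7)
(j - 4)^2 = j^2 - 8*j + 16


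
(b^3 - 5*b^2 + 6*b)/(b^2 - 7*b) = (b^2 - 5*b + 6)/(b - 7)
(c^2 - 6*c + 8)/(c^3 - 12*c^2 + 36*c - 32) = (c - 4)/(c^2 - 10*c + 16)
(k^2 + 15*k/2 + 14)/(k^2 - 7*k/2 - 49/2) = (k + 4)/(k - 7)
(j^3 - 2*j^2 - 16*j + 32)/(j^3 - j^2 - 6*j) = (-j^3 + 2*j^2 + 16*j - 32)/(j*(-j^2 + j + 6))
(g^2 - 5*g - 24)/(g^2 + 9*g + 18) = (g - 8)/(g + 6)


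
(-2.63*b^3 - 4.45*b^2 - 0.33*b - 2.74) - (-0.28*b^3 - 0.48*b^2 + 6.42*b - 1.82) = -2.35*b^3 - 3.97*b^2 - 6.75*b - 0.92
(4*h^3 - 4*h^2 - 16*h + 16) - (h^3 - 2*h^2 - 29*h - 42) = 3*h^3 - 2*h^2 + 13*h + 58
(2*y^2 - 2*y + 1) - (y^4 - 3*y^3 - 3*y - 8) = -y^4 + 3*y^3 + 2*y^2 + y + 9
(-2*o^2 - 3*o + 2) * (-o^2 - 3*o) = 2*o^4 + 9*o^3 + 7*o^2 - 6*o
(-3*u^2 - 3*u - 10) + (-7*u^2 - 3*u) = -10*u^2 - 6*u - 10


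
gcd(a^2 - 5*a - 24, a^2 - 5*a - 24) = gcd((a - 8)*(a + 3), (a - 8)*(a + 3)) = a^2 - 5*a - 24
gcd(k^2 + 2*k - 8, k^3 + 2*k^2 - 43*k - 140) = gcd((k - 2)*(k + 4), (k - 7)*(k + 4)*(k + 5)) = k + 4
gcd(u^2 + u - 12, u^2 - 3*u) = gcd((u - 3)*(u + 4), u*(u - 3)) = u - 3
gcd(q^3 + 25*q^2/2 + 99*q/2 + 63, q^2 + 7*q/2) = q + 7/2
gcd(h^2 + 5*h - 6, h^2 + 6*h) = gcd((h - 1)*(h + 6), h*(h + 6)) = h + 6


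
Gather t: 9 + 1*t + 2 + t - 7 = 2*t + 4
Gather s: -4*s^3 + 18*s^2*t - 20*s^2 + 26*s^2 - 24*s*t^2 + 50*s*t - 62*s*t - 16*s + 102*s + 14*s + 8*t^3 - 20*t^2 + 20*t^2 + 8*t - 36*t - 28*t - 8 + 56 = -4*s^3 + s^2*(18*t + 6) + s*(-24*t^2 - 12*t + 100) + 8*t^3 - 56*t + 48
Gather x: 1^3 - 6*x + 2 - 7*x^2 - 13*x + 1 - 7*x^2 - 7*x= -14*x^2 - 26*x + 4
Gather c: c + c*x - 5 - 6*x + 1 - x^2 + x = c*(x + 1) - x^2 - 5*x - 4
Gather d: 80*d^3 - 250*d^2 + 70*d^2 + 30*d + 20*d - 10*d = 80*d^3 - 180*d^2 + 40*d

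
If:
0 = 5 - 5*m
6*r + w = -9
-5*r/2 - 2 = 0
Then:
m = 1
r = -4/5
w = -21/5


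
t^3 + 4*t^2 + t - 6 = (t - 1)*(t + 2)*(t + 3)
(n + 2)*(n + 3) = n^2 + 5*n + 6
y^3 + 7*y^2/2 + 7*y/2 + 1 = (y + 1/2)*(y + 1)*(y + 2)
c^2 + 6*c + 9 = (c + 3)^2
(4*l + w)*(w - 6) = 4*l*w - 24*l + w^2 - 6*w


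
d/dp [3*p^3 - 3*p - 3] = 9*p^2 - 3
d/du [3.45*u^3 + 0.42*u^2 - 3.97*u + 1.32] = 10.35*u^2 + 0.84*u - 3.97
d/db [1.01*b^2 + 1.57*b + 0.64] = 2.02*b + 1.57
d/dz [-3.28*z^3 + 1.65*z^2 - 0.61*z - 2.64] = -9.84*z^2 + 3.3*z - 0.61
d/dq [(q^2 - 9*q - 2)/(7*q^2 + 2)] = (63*q^2 + 32*q - 18)/(49*q^4 + 28*q^2 + 4)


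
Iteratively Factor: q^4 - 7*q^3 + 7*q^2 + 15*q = (q - 5)*(q^3 - 2*q^2 - 3*q) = q*(q - 5)*(q^2 - 2*q - 3) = q*(q - 5)*(q + 1)*(q - 3)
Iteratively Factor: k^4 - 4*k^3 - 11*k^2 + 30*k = (k)*(k^3 - 4*k^2 - 11*k + 30) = k*(k - 2)*(k^2 - 2*k - 15) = k*(k - 2)*(k + 3)*(k - 5)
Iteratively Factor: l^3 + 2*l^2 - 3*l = (l)*(l^2 + 2*l - 3) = l*(l - 1)*(l + 3)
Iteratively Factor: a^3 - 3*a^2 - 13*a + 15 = (a - 5)*(a^2 + 2*a - 3) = (a - 5)*(a - 1)*(a + 3)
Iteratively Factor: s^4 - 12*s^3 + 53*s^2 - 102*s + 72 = (s - 3)*(s^3 - 9*s^2 + 26*s - 24) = (s - 3)^2*(s^2 - 6*s + 8) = (s - 4)*(s - 3)^2*(s - 2)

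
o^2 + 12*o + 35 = (o + 5)*(o + 7)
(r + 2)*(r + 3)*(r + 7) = r^3 + 12*r^2 + 41*r + 42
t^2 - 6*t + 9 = (t - 3)^2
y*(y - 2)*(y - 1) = y^3 - 3*y^2 + 2*y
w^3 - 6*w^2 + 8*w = w*(w - 4)*(w - 2)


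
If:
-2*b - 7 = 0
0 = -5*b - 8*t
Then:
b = -7/2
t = 35/16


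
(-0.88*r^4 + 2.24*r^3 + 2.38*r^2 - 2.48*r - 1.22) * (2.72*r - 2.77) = -2.3936*r^5 + 8.5304*r^4 + 0.2688*r^3 - 13.3382*r^2 + 3.5512*r + 3.3794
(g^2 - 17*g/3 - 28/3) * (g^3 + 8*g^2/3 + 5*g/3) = g^5 - 3*g^4 - 205*g^3/9 - 103*g^2/3 - 140*g/9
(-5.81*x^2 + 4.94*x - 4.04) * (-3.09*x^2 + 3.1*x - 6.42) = 17.9529*x^4 - 33.2756*x^3 + 65.0978*x^2 - 44.2388*x + 25.9368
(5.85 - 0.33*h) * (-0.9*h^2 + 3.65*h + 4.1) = 0.297*h^3 - 6.4695*h^2 + 19.9995*h + 23.985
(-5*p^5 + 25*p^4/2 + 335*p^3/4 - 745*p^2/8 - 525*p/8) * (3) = -15*p^5 + 75*p^4/2 + 1005*p^3/4 - 2235*p^2/8 - 1575*p/8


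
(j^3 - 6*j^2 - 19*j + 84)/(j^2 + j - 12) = j - 7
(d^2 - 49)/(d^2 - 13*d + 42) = (d + 7)/(d - 6)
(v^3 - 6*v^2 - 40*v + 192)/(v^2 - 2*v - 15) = (-v^3 + 6*v^2 + 40*v - 192)/(-v^2 + 2*v + 15)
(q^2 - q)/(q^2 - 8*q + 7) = q/(q - 7)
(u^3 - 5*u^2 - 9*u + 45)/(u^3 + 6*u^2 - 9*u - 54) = (u - 5)/(u + 6)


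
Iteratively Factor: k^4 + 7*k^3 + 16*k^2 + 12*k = (k + 2)*(k^3 + 5*k^2 + 6*k) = (k + 2)*(k + 3)*(k^2 + 2*k) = (k + 2)^2*(k + 3)*(k)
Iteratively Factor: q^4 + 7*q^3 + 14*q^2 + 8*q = (q + 4)*(q^3 + 3*q^2 + 2*q) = (q + 2)*(q + 4)*(q^2 + q) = q*(q + 2)*(q + 4)*(q + 1)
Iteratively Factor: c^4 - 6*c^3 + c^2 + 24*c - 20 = (c - 1)*(c^3 - 5*c^2 - 4*c + 20) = (c - 1)*(c + 2)*(c^2 - 7*c + 10) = (c - 2)*(c - 1)*(c + 2)*(c - 5)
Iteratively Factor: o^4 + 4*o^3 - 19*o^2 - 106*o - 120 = (o + 2)*(o^3 + 2*o^2 - 23*o - 60) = (o - 5)*(o + 2)*(o^2 + 7*o + 12) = (o - 5)*(o + 2)*(o + 3)*(o + 4)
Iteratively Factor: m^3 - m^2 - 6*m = (m + 2)*(m^2 - 3*m) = m*(m + 2)*(m - 3)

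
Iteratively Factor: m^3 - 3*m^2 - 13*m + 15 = (m + 3)*(m^2 - 6*m + 5) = (m - 5)*(m + 3)*(m - 1)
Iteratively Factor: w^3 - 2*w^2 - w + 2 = (w - 1)*(w^2 - w - 2) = (w - 1)*(w + 1)*(w - 2)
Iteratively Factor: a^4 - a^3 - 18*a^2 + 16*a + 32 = (a - 2)*(a^3 + a^2 - 16*a - 16) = (a - 2)*(a + 4)*(a^2 - 3*a - 4) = (a - 2)*(a + 1)*(a + 4)*(a - 4)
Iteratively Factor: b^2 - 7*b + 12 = (b - 3)*(b - 4)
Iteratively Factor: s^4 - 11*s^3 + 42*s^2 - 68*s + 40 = (s - 5)*(s^3 - 6*s^2 + 12*s - 8) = (s - 5)*(s - 2)*(s^2 - 4*s + 4) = (s - 5)*(s - 2)^2*(s - 2)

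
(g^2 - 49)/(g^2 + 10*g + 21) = (g - 7)/(g + 3)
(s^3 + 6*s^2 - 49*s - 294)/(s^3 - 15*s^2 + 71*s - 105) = (s^2 + 13*s + 42)/(s^2 - 8*s + 15)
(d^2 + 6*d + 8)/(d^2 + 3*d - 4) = (d + 2)/(d - 1)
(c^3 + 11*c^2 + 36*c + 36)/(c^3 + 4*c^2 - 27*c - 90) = (c + 2)/(c - 5)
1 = 1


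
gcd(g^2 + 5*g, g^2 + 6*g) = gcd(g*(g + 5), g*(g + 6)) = g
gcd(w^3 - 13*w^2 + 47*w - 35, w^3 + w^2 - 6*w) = 1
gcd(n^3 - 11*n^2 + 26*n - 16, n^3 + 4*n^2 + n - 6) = n - 1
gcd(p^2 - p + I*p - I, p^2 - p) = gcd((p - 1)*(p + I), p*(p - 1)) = p - 1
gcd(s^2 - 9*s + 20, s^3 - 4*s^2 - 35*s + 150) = s - 5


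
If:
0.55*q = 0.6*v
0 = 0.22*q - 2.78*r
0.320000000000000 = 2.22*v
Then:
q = 0.16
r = 0.01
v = 0.14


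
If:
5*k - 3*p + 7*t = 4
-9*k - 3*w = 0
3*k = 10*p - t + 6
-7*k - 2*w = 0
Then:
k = 0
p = -38/67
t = 22/67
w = 0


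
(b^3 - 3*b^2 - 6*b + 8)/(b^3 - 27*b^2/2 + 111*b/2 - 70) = 2*(b^2 + b - 2)/(2*b^2 - 19*b + 35)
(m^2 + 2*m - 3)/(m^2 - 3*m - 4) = (-m^2 - 2*m + 3)/(-m^2 + 3*m + 4)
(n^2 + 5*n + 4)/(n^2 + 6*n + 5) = (n + 4)/(n + 5)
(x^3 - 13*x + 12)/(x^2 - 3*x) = x + 3 - 4/x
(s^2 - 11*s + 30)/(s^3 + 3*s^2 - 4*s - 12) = (s^2 - 11*s + 30)/(s^3 + 3*s^2 - 4*s - 12)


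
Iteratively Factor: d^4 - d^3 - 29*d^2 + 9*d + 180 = (d - 3)*(d^3 + 2*d^2 - 23*d - 60) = (d - 5)*(d - 3)*(d^2 + 7*d + 12) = (d - 5)*(d - 3)*(d + 4)*(d + 3)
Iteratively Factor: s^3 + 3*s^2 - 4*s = (s)*(s^2 + 3*s - 4) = s*(s - 1)*(s + 4)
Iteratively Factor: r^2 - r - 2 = (r - 2)*(r + 1)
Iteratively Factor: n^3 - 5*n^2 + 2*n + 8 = (n - 4)*(n^2 - n - 2) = (n - 4)*(n + 1)*(n - 2)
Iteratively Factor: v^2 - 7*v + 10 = (v - 5)*(v - 2)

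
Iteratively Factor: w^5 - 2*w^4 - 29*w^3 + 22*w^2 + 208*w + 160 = (w - 5)*(w^4 + 3*w^3 - 14*w^2 - 48*w - 32) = (w - 5)*(w - 4)*(w^3 + 7*w^2 + 14*w + 8) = (w - 5)*(w - 4)*(w + 2)*(w^2 + 5*w + 4) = (w - 5)*(w - 4)*(w + 1)*(w + 2)*(w + 4)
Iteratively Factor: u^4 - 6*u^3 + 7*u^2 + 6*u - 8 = (u - 4)*(u^3 - 2*u^2 - u + 2) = (u - 4)*(u + 1)*(u^2 - 3*u + 2) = (u - 4)*(u - 2)*(u + 1)*(u - 1)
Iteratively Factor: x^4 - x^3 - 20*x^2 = (x - 5)*(x^3 + 4*x^2) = x*(x - 5)*(x^2 + 4*x) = x*(x - 5)*(x + 4)*(x)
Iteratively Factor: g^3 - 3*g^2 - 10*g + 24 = (g + 3)*(g^2 - 6*g + 8) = (g - 2)*(g + 3)*(g - 4)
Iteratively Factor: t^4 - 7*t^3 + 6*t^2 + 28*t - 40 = (t - 2)*(t^3 - 5*t^2 - 4*t + 20) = (t - 2)^2*(t^2 - 3*t - 10) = (t - 5)*(t - 2)^2*(t + 2)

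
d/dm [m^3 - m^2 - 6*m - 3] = 3*m^2 - 2*m - 6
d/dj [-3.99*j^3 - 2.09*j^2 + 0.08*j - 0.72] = -11.97*j^2 - 4.18*j + 0.08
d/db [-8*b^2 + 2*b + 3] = 2 - 16*b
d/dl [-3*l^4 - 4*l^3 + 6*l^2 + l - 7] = -12*l^3 - 12*l^2 + 12*l + 1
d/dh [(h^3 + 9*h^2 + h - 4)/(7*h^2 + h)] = (7*h^4 + 2*h^3 + 2*h^2 + 56*h + 4)/(h^2*(49*h^2 + 14*h + 1))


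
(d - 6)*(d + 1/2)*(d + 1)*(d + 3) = d^4 - 3*d^3/2 - 22*d^2 - 57*d/2 - 9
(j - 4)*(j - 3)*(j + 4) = j^3 - 3*j^2 - 16*j + 48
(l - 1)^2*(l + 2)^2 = l^4 + 2*l^3 - 3*l^2 - 4*l + 4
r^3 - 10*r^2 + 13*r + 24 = (r - 8)*(r - 3)*(r + 1)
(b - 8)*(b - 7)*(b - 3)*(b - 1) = b^4 - 19*b^3 + 119*b^2 - 269*b + 168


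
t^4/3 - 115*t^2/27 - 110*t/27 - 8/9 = (t/3 + 1)*(t - 4)*(t + 1/3)*(t + 2/3)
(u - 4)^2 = u^2 - 8*u + 16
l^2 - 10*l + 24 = (l - 6)*(l - 4)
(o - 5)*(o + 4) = o^2 - o - 20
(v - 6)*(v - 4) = v^2 - 10*v + 24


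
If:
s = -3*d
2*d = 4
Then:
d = 2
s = -6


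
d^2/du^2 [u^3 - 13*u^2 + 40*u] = 6*u - 26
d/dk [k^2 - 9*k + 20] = 2*k - 9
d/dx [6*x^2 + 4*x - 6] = 12*x + 4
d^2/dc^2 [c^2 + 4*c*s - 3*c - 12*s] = 2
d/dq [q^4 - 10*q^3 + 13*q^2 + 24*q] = 4*q^3 - 30*q^2 + 26*q + 24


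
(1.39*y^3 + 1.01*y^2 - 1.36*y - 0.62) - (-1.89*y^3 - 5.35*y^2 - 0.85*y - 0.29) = 3.28*y^3 + 6.36*y^2 - 0.51*y - 0.33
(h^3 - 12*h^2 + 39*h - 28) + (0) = h^3 - 12*h^2 + 39*h - 28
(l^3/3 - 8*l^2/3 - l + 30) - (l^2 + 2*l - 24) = l^3/3 - 11*l^2/3 - 3*l + 54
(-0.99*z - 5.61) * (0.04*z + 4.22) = -0.0396*z^2 - 4.4022*z - 23.6742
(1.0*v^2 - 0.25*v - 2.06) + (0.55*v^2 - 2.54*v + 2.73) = 1.55*v^2 - 2.79*v + 0.67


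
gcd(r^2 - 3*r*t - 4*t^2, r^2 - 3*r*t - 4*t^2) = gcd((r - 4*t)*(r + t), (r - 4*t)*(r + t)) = r^2 - 3*r*t - 4*t^2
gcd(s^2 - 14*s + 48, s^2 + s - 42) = s - 6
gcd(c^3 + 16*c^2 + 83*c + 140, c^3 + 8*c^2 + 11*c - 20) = c^2 + 9*c + 20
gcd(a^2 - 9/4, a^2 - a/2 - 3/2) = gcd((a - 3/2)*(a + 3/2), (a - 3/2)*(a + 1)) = a - 3/2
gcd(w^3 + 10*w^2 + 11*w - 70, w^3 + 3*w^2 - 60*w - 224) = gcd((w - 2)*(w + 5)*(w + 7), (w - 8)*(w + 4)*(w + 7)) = w + 7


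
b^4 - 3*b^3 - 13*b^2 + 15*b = b*(b - 5)*(b - 1)*(b + 3)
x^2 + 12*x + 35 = (x + 5)*(x + 7)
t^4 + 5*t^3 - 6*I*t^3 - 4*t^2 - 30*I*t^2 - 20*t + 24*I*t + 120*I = (t - 2)*(t + 2)*(t + 5)*(t - 6*I)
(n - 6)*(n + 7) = n^2 + n - 42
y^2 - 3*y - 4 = (y - 4)*(y + 1)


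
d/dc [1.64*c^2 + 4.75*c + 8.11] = 3.28*c + 4.75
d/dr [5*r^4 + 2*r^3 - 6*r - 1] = 20*r^3 + 6*r^2 - 6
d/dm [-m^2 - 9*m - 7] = -2*m - 9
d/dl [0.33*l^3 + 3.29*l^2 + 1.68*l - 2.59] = 0.99*l^2 + 6.58*l + 1.68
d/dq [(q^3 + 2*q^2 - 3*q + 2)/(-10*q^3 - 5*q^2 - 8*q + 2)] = (15*q^4 - 76*q^3 + 35*q^2 + 28*q + 10)/(100*q^6 + 100*q^5 + 185*q^4 + 40*q^3 + 44*q^2 - 32*q + 4)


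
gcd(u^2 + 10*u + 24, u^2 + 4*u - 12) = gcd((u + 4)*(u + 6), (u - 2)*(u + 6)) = u + 6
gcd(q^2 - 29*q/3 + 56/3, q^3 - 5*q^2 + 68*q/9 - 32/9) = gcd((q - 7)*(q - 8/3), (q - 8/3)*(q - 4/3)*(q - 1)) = q - 8/3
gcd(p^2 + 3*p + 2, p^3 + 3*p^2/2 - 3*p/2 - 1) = p + 2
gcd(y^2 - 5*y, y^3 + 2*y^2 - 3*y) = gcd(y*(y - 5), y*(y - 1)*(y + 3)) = y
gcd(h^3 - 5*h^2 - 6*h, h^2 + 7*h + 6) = h + 1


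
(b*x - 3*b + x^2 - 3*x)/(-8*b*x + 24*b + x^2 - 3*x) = (b + x)/(-8*b + x)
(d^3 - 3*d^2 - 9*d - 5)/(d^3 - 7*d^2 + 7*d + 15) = (d + 1)/(d - 3)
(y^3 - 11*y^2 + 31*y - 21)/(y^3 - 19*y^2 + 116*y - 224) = (y^2 - 4*y + 3)/(y^2 - 12*y + 32)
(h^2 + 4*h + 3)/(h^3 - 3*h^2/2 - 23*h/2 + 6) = 2*(h + 1)/(2*h^2 - 9*h + 4)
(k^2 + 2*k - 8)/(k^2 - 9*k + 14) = (k + 4)/(k - 7)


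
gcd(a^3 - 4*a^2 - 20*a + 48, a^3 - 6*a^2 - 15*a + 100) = a + 4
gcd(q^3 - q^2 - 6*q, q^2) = q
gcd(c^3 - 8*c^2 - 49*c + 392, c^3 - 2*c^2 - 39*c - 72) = c - 8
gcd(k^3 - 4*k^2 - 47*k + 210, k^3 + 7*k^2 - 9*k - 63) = k + 7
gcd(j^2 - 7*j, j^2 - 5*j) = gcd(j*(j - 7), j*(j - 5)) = j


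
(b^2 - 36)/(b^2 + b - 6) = (b^2 - 36)/(b^2 + b - 6)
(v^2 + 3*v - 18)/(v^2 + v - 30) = (v - 3)/(v - 5)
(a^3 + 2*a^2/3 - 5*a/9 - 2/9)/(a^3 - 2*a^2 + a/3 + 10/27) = 3*(a + 1)/(3*a - 5)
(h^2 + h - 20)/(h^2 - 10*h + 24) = (h + 5)/(h - 6)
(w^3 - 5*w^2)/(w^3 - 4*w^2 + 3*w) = w*(w - 5)/(w^2 - 4*w + 3)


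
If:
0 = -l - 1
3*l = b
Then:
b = -3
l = -1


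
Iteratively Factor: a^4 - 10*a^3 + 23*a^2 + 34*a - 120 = (a - 4)*(a^3 - 6*a^2 - a + 30) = (a - 4)*(a - 3)*(a^2 - 3*a - 10) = (a - 5)*(a - 4)*(a - 3)*(a + 2)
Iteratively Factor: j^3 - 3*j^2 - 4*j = (j)*(j^2 - 3*j - 4) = j*(j - 4)*(j + 1)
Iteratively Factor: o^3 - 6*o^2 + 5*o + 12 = (o + 1)*(o^2 - 7*o + 12) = (o - 3)*(o + 1)*(o - 4)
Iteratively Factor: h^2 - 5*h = (h - 5)*(h)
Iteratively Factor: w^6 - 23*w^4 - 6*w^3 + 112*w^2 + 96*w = (w + 1)*(w^5 - w^4 - 22*w^3 + 16*w^2 + 96*w) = (w - 3)*(w + 1)*(w^4 + 2*w^3 - 16*w^2 - 32*w) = (w - 4)*(w - 3)*(w + 1)*(w^3 + 6*w^2 + 8*w) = (w - 4)*(w - 3)*(w + 1)*(w + 2)*(w^2 + 4*w) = w*(w - 4)*(w - 3)*(w + 1)*(w + 2)*(w + 4)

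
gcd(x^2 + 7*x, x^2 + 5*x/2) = x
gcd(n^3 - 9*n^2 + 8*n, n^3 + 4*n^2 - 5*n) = n^2 - n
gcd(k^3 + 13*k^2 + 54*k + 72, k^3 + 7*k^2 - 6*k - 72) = k^2 + 10*k + 24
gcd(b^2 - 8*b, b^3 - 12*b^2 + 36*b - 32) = b - 8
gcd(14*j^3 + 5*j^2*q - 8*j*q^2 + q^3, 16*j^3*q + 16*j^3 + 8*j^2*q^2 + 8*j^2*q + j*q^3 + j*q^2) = 1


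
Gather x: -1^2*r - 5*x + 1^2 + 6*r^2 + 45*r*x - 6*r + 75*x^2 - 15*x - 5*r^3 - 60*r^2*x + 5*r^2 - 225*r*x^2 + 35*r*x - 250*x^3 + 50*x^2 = -5*r^3 + 11*r^2 - 7*r - 250*x^3 + x^2*(125 - 225*r) + x*(-60*r^2 + 80*r - 20) + 1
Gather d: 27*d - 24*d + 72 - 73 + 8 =3*d + 7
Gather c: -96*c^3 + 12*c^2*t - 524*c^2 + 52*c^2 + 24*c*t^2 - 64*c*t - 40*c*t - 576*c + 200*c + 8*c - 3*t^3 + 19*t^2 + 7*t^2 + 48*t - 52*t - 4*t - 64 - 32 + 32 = -96*c^3 + c^2*(12*t - 472) + c*(24*t^2 - 104*t - 368) - 3*t^3 + 26*t^2 - 8*t - 64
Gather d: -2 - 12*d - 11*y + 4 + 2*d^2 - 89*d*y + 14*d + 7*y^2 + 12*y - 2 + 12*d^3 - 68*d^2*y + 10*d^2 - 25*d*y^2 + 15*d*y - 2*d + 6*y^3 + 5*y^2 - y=12*d^3 + d^2*(12 - 68*y) + d*(-25*y^2 - 74*y) + 6*y^3 + 12*y^2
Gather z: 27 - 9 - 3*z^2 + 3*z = -3*z^2 + 3*z + 18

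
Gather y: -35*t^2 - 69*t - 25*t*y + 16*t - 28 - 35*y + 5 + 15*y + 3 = -35*t^2 - 53*t + y*(-25*t - 20) - 20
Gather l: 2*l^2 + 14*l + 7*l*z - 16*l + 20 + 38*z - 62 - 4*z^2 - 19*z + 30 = 2*l^2 + l*(7*z - 2) - 4*z^2 + 19*z - 12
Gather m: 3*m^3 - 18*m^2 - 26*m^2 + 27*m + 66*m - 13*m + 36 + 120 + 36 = 3*m^3 - 44*m^2 + 80*m + 192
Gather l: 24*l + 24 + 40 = 24*l + 64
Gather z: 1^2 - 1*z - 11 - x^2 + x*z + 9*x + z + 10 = -x^2 + x*z + 9*x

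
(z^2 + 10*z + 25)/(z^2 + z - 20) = (z + 5)/(z - 4)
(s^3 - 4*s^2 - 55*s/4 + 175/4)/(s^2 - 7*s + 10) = (s^2 + s - 35/4)/(s - 2)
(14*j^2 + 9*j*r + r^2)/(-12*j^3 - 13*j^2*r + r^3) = (14*j^2 + 9*j*r + r^2)/(-12*j^3 - 13*j^2*r + r^3)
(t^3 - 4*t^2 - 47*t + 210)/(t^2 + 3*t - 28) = (t^2 - 11*t + 30)/(t - 4)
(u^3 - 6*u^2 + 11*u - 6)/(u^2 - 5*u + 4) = (u^2 - 5*u + 6)/(u - 4)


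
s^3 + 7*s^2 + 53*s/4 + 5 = (s + 1/2)*(s + 5/2)*(s + 4)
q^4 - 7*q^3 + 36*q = q*(q - 6)*(q - 3)*(q + 2)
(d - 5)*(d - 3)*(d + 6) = d^3 - 2*d^2 - 33*d + 90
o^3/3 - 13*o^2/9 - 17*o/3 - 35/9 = (o/3 + 1/3)*(o - 7)*(o + 5/3)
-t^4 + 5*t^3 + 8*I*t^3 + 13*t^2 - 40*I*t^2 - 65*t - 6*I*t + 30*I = (t - 5)*(t - 6*I)*(I*t + 1)^2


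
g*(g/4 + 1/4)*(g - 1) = g^3/4 - g/4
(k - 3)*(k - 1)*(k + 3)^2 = k^4 + 2*k^3 - 12*k^2 - 18*k + 27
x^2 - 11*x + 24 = (x - 8)*(x - 3)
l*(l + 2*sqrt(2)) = l^2 + 2*sqrt(2)*l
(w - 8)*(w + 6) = w^2 - 2*w - 48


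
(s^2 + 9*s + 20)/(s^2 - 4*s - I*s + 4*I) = (s^2 + 9*s + 20)/(s^2 - 4*s - I*s + 4*I)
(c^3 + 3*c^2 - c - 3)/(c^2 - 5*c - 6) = (c^2 + 2*c - 3)/(c - 6)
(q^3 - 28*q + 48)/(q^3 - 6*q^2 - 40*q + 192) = (q - 2)/(q - 8)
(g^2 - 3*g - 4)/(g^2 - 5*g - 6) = (g - 4)/(g - 6)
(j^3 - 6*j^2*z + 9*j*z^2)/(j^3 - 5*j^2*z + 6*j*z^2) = (-j + 3*z)/(-j + 2*z)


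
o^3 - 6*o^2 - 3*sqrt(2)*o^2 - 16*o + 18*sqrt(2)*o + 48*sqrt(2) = (o - 8)*(o + 2)*(o - 3*sqrt(2))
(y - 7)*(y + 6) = y^2 - y - 42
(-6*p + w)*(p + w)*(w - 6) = -6*p^2*w + 36*p^2 - 5*p*w^2 + 30*p*w + w^3 - 6*w^2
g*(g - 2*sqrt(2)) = g^2 - 2*sqrt(2)*g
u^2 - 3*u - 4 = (u - 4)*(u + 1)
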